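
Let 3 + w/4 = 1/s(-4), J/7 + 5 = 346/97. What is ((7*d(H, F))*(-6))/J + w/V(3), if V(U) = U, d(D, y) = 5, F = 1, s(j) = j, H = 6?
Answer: 6923/417 ≈ 16.602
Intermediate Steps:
J = -973/97 (J = -35 + 7*(346/97) = -35 + 2422/97 = -973/97 ≈ -10.031)
w = -13 (w = -12 + 4/(-4) = -12 + 4*(-1/4) = -12 - 1 = -13)
((7*d(H, F))*(-6))/J + w/V(3) = ((7*5)*(-6))/(-973/97) - 13/3 = (35*(-6))*(-97/973) - 13*1/3 = -210*(-97/973) - 13/3 = 2910/139 - 13/3 = 6923/417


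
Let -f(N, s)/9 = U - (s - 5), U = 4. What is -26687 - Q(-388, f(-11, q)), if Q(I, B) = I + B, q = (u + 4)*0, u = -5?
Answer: -26218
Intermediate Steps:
q = 0 (q = (-5 + 4)*0 = -1*0 = 0)
f(N, s) = -81 + 9*s (f(N, s) = -9*(4 - (s - 5)) = -9*(4 - (-5 + s)) = -9*(4 + (5 - s)) = -9*(9 - s) = -81 + 9*s)
Q(I, B) = B + I
-26687 - Q(-388, f(-11, q)) = -26687 - ((-81 + 9*0) - 388) = -26687 - ((-81 + 0) - 388) = -26687 - (-81 - 388) = -26687 - 1*(-469) = -26687 + 469 = -26218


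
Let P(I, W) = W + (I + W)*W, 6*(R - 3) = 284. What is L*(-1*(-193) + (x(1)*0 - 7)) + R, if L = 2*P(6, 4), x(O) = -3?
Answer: 49255/3 ≈ 16418.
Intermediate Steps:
R = 151/3 (R = 3 + (⅙)*284 = 3 + 142/3 = 151/3 ≈ 50.333)
P(I, W) = W + W*(I + W)
L = 88 (L = 2*(4*(1 + 6 + 4)) = 2*(4*11) = 2*44 = 88)
L*(-1*(-193) + (x(1)*0 - 7)) + R = 88*(-1*(-193) + (-3*0 - 7)) + 151/3 = 88*(193 + (0 - 7)) + 151/3 = 88*(193 - 7) + 151/3 = 88*186 + 151/3 = 16368 + 151/3 = 49255/3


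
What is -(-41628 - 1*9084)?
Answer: 50712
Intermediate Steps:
-(-41628 - 1*9084) = -(-41628 - 9084) = -1*(-50712) = 50712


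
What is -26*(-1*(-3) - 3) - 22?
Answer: -22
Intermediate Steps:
-26*(-1*(-3) - 3) - 22 = -26*(3 - 3) - 22 = -26*0 - 22 = -13*0 - 22 = 0 - 22 = -22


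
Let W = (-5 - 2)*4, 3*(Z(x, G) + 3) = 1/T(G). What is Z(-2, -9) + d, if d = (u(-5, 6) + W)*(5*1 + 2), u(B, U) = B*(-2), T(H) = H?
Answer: -3484/27 ≈ -129.04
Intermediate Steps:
Z(x, G) = -3 + 1/(3*G)
W = -28 (W = -7*4 = -28)
u(B, U) = -2*B
d = -126 (d = (-2*(-5) - 28)*(5*1 + 2) = (10 - 28)*(5 + 2) = -18*7 = -126)
Z(-2, -9) + d = (-3 + (⅓)/(-9)) - 126 = (-3 + (⅓)*(-⅑)) - 126 = (-3 - 1/27) - 126 = -82/27 - 126 = -3484/27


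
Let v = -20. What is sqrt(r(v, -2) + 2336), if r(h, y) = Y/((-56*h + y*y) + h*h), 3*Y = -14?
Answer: sqrt(1356382606)/762 ≈ 48.332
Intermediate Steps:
Y = -14/3 (Y = (1/3)*(-14) = -14/3 ≈ -4.6667)
r(h, y) = -14/(3*(h**2 + y**2 - 56*h)) (r(h, y) = -14/(3*((-56*h + y*y) + h*h)) = -14/(3*((-56*h + y**2) + h**2)) = -14/(3*((y**2 - 56*h) + h**2)) = -14/(3*(h**2 + y**2 - 56*h)))
sqrt(r(v, -2) + 2336) = sqrt(-14/(-168*(-20) + 3*(-20)**2 + 3*(-2)**2) + 2336) = sqrt(-14/(3360 + 3*400 + 3*4) + 2336) = sqrt(-14/(3360 + 1200 + 12) + 2336) = sqrt(-14/4572 + 2336) = sqrt(-14*1/4572 + 2336) = sqrt(-7/2286 + 2336) = sqrt(5340089/2286) = sqrt(1356382606)/762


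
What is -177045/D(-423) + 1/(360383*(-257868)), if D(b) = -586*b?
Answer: -914056221988381/1279756153467324 ≈ -0.71424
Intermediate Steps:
-177045/D(-423) + 1/(360383*(-257868)) = -177045/((-586*(-423))) + 1/(360383*(-257868)) = -177045/247878 + (1/360383)*(-1/257868) = -177045*1/247878 - 1/92931243444 = -59015/82626 - 1/92931243444 = -914056221988381/1279756153467324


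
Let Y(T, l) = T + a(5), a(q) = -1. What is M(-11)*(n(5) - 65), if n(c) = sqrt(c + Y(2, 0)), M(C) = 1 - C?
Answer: -780 + 12*sqrt(6) ≈ -750.61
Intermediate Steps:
Y(T, l) = -1 + T (Y(T, l) = T - 1 = -1 + T)
n(c) = sqrt(1 + c) (n(c) = sqrt(c + (-1 + 2)) = sqrt(c + 1) = sqrt(1 + c))
M(-11)*(n(5) - 65) = (1 - 1*(-11))*(sqrt(1 + 5) - 65) = (1 + 11)*(sqrt(6) - 65) = 12*(-65 + sqrt(6)) = -780 + 12*sqrt(6)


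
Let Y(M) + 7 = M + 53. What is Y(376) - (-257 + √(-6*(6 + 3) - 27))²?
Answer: -65546 + 4626*I ≈ -65546.0 + 4626.0*I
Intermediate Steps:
Y(M) = 46 + M (Y(M) = -7 + (M + 53) = -7 + (53 + M) = 46 + M)
Y(376) - (-257 + √(-6*(6 + 3) - 27))² = (46 + 376) - (-257 + √(-6*(6 + 3) - 27))² = 422 - (-257 + √(-6*9 - 27))² = 422 - (-257 + √(-54 - 27))² = 422 - (-257 + √(-81))² = 422 - (-257 + 9*I)²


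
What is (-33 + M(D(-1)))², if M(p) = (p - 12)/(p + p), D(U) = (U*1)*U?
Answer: 5929/4 ≈ 1482.3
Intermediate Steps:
D(U) = U² (D(U) = U*U = U²)
M(p) = (-12 + p)/(2*p) (M(p) = (-12 + p)/((2*p)) = (-12 + p)*(1/(2*p)) = (-12 + p)/(2*p))
(-33 + M(D(-1)))² = (-33 + (-12 + (-1)²)/(2*((-1)²)))² = (-33 + (½)*(-12 + 1)/1)² = (-33 + (½)*1*(-11))² = (-33 - 11/2)² = (-77/2)² = 5929/4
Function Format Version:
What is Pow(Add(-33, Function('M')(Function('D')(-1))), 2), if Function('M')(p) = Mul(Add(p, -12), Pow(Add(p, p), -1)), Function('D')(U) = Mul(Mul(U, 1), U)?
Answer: Rational(5929, 4) ≈ 1482.3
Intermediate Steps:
Function('D')(U) = Pow(U, 2) (Function('D')(U) = Mul(U, U) = Pow(U, 2))
Function('M')(p) = Mul(Rational(1, 2), Pow(p, -1), Add(-12, p)) (Function('M')(p) = Mul(Add(-12, p), Pow(Mul(2, p), -1)) = Mul(Add(-12, p), Mul(Rational(1, 2), Pow(p, -1))) = Mul(Rational(1, 2), Pow(p, -1), Add(-12, p)))
Pow(Add(-33, Function('M')(Function('D')(-1))), 2) = Pow(Add(-33, Mul(Rational(1, 2), Pow(Pow(-1, 2), -1), Add(-12, Pow(-1, 2)))), 2) = Pow(Add(-33, Mul(Rational(1, 2), Pow(1, -1), Add(-12, 1))), 2) = Pow(Add(-33, Mul(Rational(1, 2), 1, -11)), 2) = Pow(Add(-33, Rational(-11, 2)), 2) = Pow(Rational(-77, 2), 2) = Rational(5929, 4)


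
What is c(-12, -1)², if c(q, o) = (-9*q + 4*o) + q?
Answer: 8464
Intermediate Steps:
c(q, o) = -8*q + 4*o
c(-12, -1)² = (-8*(-12) + 4*(-1))² = (96 - 4)² = 92² = 8464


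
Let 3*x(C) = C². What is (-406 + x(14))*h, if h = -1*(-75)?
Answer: -25550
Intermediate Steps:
h = 75
x(C) = C²/3
(-406 + x(14))*h = (-406 + (⅓)*14²)*75 = (-406 + (⅓)*196)*75 = (-406 + 196/3)*75 = -1022/3*75 = -25550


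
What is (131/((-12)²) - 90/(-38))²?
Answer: 80442961/7485696 ≈ 10.746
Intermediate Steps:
(131/((-12)²) - 90/(-38))² = (131/144 - 90*(-1/38))² = (131*(1/144) + 45/19)² = (131/144 + 45/19)² = (8969/2736)² = 80442961/7485696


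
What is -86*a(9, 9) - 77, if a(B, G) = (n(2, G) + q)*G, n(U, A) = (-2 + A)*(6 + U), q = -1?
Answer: -42647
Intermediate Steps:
a(B, G) = G*(-17 + 8*G) (a(B, G) = ((-12 - 2*2 + 6*G + G*2) - 1)*G = ((-12 - 4 + 6*G + 2*G) - 1)*G = ((-16 + 8*G) - 1)*G = (-17 + 8*G)*G = G*(-17 + 8*G))
-86*a(9, 9) - 77 = -774*(-17 + 8*9) - 77 = -774*(-17 + 72) - 77 = -774*55 - 77 = -86*495 - 77 = -42570 - 77 = -42647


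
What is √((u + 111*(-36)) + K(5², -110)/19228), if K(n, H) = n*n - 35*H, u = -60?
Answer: I*√374870496451/9614 ≈ 63.685*I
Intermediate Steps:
K(n, H) = n² - 35*H
√((u + 111*(-36)) + K(5², -110)/19228) = √((-60 + 111*(-36)) + ((5²)² - 35*(-110))/19228) = √((-60 - 3996) + (25² + 3850)*(1/19228)) = √(-4056 + (625 + 3850)*(1/19228)) = √(-4056 + 4475*(1/19228)) = √(-4056 + 4475/19228) = √(-77984293/19228) = I*√374870496451/9614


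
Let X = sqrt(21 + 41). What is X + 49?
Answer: 49 + sqrt(62) ≈ 56.874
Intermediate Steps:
X = sqrt(62) ≈ 7.8740
X + 49 = sqrt(62) + 49 = 49 + sqrt(62)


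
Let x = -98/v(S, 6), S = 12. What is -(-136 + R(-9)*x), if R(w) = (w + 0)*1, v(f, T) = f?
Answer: 125/2 ≈ 62.500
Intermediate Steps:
R(w) = w (R(w) = w*1 = w)
x = -49/6 (x = -98/12 = -98*1/12 = -49/6 ≈ -8.1667)
-(-136 + R(-9)*x) = -(-136 - 9*(-49/6)) = -(-136 + 147/2) = -1*(-125/2) = 125/2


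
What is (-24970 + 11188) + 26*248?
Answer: -7334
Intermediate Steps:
(-24970 + 11188) + 26*248 = -13782 + 6448 = -7334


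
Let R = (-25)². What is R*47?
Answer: 29375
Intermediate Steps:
R = 625
R*47 = 625*47 = 29375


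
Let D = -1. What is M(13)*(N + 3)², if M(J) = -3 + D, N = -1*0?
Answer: -36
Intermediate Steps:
N = 0
M(J) = -4 (M(J) = -3 - 1 = -4)
M(13)*(N + 3)² = -4*(0 + 3)² = -4*3² = -4*9 = -36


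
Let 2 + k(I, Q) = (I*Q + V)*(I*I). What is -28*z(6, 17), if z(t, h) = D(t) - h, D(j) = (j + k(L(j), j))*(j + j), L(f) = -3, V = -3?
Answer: 62636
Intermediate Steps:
k(I, Q) = -2 + I²*(-3 + I*Q) (k(I, Q) = -2 + (I*Q - 3)*(I*I) = -2 + (-3 + I*Q)*I² = -2 + I²*(-3 + I*Q))
D(j) = 2*j*(-29 - 26*j) (D(j) = (j + (-2 - 3*(-3)² + j*(-3)³))*(j + j) = (j + (-2 - 3*9 + j*(-27)))*(2*j) = (j + (-2 - 27 - 27*j))*(2*j) = (j + (-29 - 27*j))*(2*j) = (-29 - 26*j)*(2*j) = 2*j*(-29 - 26*j))
z(t, h) = -h + 2*t*(-29 - 26*t) (z(t, h) = 2*t*(-29 - 26*t) - h = -h + 2*t*(-29 - 26*t))
-28*z(6, 17) = -28*(-1*17 - 2*6*(29 + 26*6)) = -28*(-17 - 2*6*(29 + 156)) = -28*(-17 - 2*6*185) = -28*(-17 - 2220) = -28*(-2237) = 62636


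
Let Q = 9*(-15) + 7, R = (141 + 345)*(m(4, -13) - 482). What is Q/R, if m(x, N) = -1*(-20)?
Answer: 32/56133 ≈ 0.00057007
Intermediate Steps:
m(x, N) = 20
R = -224532 (R = (141 + 345)*(20 - 482) = 486*(-462) = -224532)
Q = -128 (Q = -135 + 7 = -128)
Q/R = -128/(-224532) = -128*(-1/224532) = 32/56133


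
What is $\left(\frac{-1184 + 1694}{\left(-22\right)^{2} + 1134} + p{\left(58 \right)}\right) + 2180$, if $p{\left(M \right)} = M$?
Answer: $\frac{1810797}{809} \approx 2238.3$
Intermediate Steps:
$\left(\frac{-1184 + 1694}{\left(-22\right)^{2} + 1134} + p{\left(58 \right)}\right) + 2180 = \left(\frac{-1184 + 1694}{\left(-22\right)^{2} + 1134} + 58\right) + 2180 = \left(\frac{510}{484 + 1134} + 58\right) + 2180 = \left(\frac{510}{1618} + 58\right) + 2180 = \left(510 \cdot \frac{1}{1618} + 58\right) + 2180 = \left(\frac{255}{809} + 58\right) + 2180 = \frac{47177}{809} + 2180 = \frac{1810797}{809}$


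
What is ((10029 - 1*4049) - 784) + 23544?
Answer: 28740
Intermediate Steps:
((10029 - 1*4049) - 784) + 23544 = ((10029 - 4049) - 784) + 23544 = (5980 - 784) + 23544 = 5196 + 23544 = 28740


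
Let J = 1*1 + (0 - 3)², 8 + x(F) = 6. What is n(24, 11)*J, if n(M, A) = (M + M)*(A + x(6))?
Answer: 4320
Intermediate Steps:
x(F) = -2 (x(F) = -8 + 6 = -2)
n(M, A) = 2*M*(-2 + A) (n(M, A) = (M + M)*(A - 2) = (2*M)*(-2 + A) = 2*M*(-2 + A))
J = 10 (J = 1 + (-3)² = 1 + 9 = 10)
n(24, 11)*J = (2*24*(-2 + 11))*10 = (2*24*9)*10 = 432*10 = 4320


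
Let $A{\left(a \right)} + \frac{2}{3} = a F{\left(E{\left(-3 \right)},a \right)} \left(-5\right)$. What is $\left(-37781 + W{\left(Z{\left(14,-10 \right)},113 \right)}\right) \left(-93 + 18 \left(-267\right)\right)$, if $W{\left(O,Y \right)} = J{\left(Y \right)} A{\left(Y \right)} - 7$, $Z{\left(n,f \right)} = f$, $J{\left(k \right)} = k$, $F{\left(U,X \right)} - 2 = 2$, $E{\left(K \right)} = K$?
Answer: $1436599090$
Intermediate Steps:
$F{\left(U,X \right)} = 4$ ($F{\left(U,X \right)} = 2 + 2 = 4$)
$A{\left(a \right)} = - \frac{2}{3} - 20 a$ ($A{\left(a \right)} = - \frac{2}{3} + a 4 \left(-5\right) = - \frac{2}{3} + 4 a \left(-5\right) = - \frac{2}{3} - 20 a$)
$W{\left(O,Y \right)} = -7 + Y \left(- \frac{2}{3} - 20 Y\right)$ ($W{\left(O,Y \right)} = Y \left(- \frac{2}{3} - 20 Y\right) - 7 = -7 + Y \left(- \frac{2}{3} - 20 Y\right)$)
$\left(-37781 + W{\left(Z{\left(14,-10 \right)},113 \right)}\right) \left(-93 + 18 \left(-267\right)\right) = \left(-37781 - \left(7 + \frac{226 \left(1 + 30 \cdot 113\right)}{3}\right)\right) \left(-93 + 18 \left(-267\right)\right) = \left(-37781 - \left(7 + \frac{226 \left(1 + 3390\right)}{3}\right)\right) \left(-93 - 4806\right) = \left(-37781 - \left(7 + \frac{226}{3} \cdot 3391\right)\right) \left(-4899\right) = \left(-37781 - \frac{766387}{3}\right) \left(-4899\right) = \left(- \frac{879730}{3}\right) \left(-4899\right) = 1436599090$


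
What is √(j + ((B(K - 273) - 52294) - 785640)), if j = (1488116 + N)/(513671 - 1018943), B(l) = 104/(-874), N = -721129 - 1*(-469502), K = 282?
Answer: I*√1134806932567577791262/36800644 ≈ 915.39*I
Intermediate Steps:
N = -251627 (N = -721129 + 469502 = -251627)
B(l) = -52/437 (B(l) = 104*(-1/874) = -52/437)
j = -412163/168424 (j = (1488116 - 251627)/(513671 - 1018943) = 1236489/(-505272) = 1236489*(-1/505272) = -412163/168424 ≈ -2.4472)
√(j + ((B(K - 273) - 52294) - 785640)) = √(-412163/168424 + ((-52/437 - 52294) - 785640)) = √(-412163/168424 + (-22852530/437 - 785640)) = √(-412163/168424 - 366177210/437) = √(-61673210532271/73601288) = I*√1134806932567577791262/36800644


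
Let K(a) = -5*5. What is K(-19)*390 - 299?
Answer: -10049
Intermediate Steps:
K(a) = -25
K(-19)*390 - 299 = -25*390 - 299 = -9750 - 299 = -10049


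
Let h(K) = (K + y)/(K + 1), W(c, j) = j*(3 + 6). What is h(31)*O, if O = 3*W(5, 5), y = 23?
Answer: 3645/16 ≈ 227.81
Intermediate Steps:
W(c, j) = 9*j (W(c, j) = j*9 = 9*j)
h(K) = (23 + K)/(1 + K) (h(K) = (K + 23)/(K + 1) = (23 + K)/(1 + K))
O = 135 (O = 3*(9*5) = 3*45 = 135)
h(31)*O = ((23 + 31)/(1 + 31))*135 = (54/32)*135 = ((1/32)*54)*135 = (27/16)*135 = 3645/16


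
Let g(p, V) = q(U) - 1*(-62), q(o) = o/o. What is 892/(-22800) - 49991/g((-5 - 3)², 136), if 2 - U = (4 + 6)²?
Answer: -94987583/119700 ≈ -793.55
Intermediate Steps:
U = -98 (U = 2 - (4 + 6)² = 2 - 1*10² = 2 - 1*100 = 2 - 100 = -98)
q(o) = 1
g(p, V) = 63 (g(p, V) = 1 - 1*(-62) = 1 + 62 = 63)
892/(-22800) - 49991/g((-5 - 3)², 136) = 892/(-22800) - 49991/63 = 892*(-1/22800) - 49991*1/63 = -223/5700 - 49991/63 = -94987583/119700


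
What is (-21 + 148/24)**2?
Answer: 7921/36 ≈ 220.03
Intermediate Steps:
(-21 + 148/24)**2 = (-21 + 148*(1/24))**2 = (-21 + 37/6)**2 = (-89/6)**2 = 7921/36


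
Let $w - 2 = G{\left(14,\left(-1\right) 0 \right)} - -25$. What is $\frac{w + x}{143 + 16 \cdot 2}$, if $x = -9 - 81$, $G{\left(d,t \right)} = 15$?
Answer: $- \frac{48}{175} \approx -0.27429$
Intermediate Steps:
$w = 42$ ($w = 2 + \left(15 - -25\right) = 2 + \left(15 + 25\right) = 2 + 40 = 42$)
$x = -90$ ($x = -9 - 81 = -90$)
$\frac{w + x}{143 + 16 \cdot 2} = \frac{42 - 90}{143 + 16 \cdot 2} = - \frac{48}{143 + 32} = - \frac{48}{175}$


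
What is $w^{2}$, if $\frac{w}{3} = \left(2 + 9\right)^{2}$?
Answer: $131769$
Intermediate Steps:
$w = 363$ ($w = 3 \left(2 + 9\right)^{2} = 3 \cdot 11^{2} = 3 \cdot 121 = 363$)
$w^{2} = 363^{2} = 131769$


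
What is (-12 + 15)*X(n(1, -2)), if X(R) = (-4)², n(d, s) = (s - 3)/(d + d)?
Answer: 48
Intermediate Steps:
n(d, s) = (-3 + s)/(2*d) (n(d, s) = (-3 + s)/((2*d)) = (-3 + s)*(1/(2*d)) = (-3 + s)/(2*d))
X(R) = 16
(-12 + 15)*X(n(1, -2)) = (-12 + 15)*16 = 3*16 = 48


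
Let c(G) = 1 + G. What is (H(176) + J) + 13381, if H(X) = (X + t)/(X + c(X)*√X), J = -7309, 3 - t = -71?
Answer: 189160766/31153 + 22125*√11/685366 ≈ 6072.1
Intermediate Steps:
t = 74 (t = 3 - 1*(-71) = 3 + 71 = 74)
H(X) = (74 + X)/(X + √X*(1 + X)) (H(X) = (X + 74)/(X + (1 + X)*√X) = (74 + X)/(X + √X*(1 + X)))
(H(176) + J) + 13381 = ((74 + 176)/(176 + √176*(1 + 176)) - 7309) + 13381 = (250/(176 + (4*√11)*177) - 7309) + 13381 = (250/(176 + 708*√11) - 7309) + 13381 = (-7309 + 250/(176 + 708*√11)) + 13381 = 6072 + 250/(176 + 708*√11)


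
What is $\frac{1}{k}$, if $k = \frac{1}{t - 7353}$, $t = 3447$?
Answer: $-3906$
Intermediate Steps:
$k = - \frac{1}{3906}$ ($k = \frac{1}{3447 - 7353} = \frac{1}{-3906} = - \frac{1}{3906} \approx -0.00025602$)
$\frac{1}{k} = \frac{1}{- \frac{1}{3906}} = -3906$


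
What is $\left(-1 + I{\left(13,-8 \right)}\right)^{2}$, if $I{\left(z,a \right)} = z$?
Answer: $144$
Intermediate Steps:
$\left(-1 + I{\left(13,-8 \right)}\right)^{2} = \left(-1 + 13\right)^{2} = 12^{2} = 144$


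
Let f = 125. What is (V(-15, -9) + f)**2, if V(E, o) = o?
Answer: 13456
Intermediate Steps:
(V(-15, -9) + f)**2 = (-9 + 125)**2 = 116**2 = 13456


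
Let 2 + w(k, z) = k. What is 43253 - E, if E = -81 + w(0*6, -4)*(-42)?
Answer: 43250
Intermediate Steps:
w(k, z) = -2 + k
E = 3 (E = -81 + (-2 + 0*6)*(-42) = -81 + (-2 + 0)*(-42) = -81 - 2*(-42) = -81 + 84 = 3)
43253 - E = 43253 - 1*3 = 43253 - 3 = 43250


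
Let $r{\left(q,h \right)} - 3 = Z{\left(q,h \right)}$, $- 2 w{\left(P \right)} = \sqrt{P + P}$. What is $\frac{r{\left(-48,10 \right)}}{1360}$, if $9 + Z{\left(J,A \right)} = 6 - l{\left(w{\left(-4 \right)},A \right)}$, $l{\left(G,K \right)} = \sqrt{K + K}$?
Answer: $- \frac{\sqrt{5}}{680} \approx -0.0032883$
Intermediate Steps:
$w{\left(P \right)} = - \frac{\sqrt{2} \sqrt{P}}{2}$ ($w{\left(P \right)} = - \frac{\sqrt{P + P}}{2} = - \frac{\sqrt{2 P}}{2} = - \frac{\sqrt{2} \sqrt{P}}{2}$)
$l{\left(G,K \right)} = \sqrt{2} \sqrt{K}$ ($l{\left(G,K \right)} = \sqrt{2 K} = \sqrt{2} \sqrt{K}$)
$Z{\left(J,A \right)} = -3 - \sqrt{2} \sqrt{A}$ ($Z{\left(J,A \right)} = -9 - \left(-6 + \sqrt{2} \sqrt{A}\right) = -3 - \sqrt{2} \sqrt{A}$)
$r{\left(q,h \right)} = - \sqrt{2} \sqrt{h}$ ($r{\left(q,h \right)} = 3 - \left(3 + \sqrt{2} \sqrt{h}\right) = - \sqrt{2} \sqrt{h}$)
$\frac{r{\left(-48,10 \right)}}{1360} = \frac{\left(-1\right) \sqrt{2} \sqrt{10}}{1360} = - 2 \sqrt{5} \cdot \frac{1}{1360} = - \frac{\sqrt{5}}{680}$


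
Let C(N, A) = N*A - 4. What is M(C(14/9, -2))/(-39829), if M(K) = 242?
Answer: -242/39829 ≈ -0.0060760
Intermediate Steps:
C(N, A) = -4 + A*N (C(N, A) = A*N - 4 = -4 + A*N)
M(C(14/9, -2))/(-39829) = 242/(-39829) = 242*(-1/39829) = -242/39829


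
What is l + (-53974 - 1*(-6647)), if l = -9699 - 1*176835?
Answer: -233861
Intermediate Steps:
l = -186534 (l = -9699 - 176835 = -186534)
l + (-53974 - 1*(-6647)) = -186534 + (-53974 - 1*(-6647)) = -186534 + (-53974 + 6647) = -186534 - 47327 = -233861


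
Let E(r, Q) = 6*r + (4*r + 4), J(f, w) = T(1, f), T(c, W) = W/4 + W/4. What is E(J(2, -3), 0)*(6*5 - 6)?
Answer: 336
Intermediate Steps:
T(c, W) = W/2 (T(c, W) = W*(¼) + W*(¼) = W/4 + W/4 = W/2)
J(f, w) = f/2
E(r, Q) = 4 + 10*r (E(r, Q) = 6*r + (4 + 4*r) = 4 + 10*r)
E(J(2, -3), 0)*(6*5 - 6) = (4 + 10*((½)*2))*(6*5 - 6) = (4 + 10*1)*(30 - 6) = (4 + 10)*24 = 14*24 = 336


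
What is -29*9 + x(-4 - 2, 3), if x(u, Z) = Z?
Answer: -258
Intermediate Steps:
-29*9 + x(-4 - 2, 3) = -29*9 + 3 = -261 + 3 = -258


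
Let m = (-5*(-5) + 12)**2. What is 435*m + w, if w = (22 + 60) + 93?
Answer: 595690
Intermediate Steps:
m = 1369 (m = (25 + 12)**2 = 37**2 = 1369)
w = 175 (w = 82 + 93 = 175)
435*m + w = 435*1369 + 175 = 595515 + 175 = 595690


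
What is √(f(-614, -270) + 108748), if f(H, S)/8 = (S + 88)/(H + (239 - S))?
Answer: 2*√6117855/15 ≈ 329.79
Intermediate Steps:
f(H, S) = 8*(88 + S)/(239 + H - S) (f(H, S) = 8*((S + 88)/(H + (239 - S))) = 8*((88 + S)/(239 + H - S)) = 8*(88 + S)/(239 + H - S))
√(f(-614, -270) + 108748) = √(8*(88 - 270)/(239 - 614 - 1*(-270)) + 108748) = √(8*(-182)/(239 - 614 + 270) + 108748) = √(8*(-182)/(-105) + 108748) = √(8*(-1/105)*(-182) + 108748) = √(208/15 + 108748) = √(1631428/15) = 2*√6117855/15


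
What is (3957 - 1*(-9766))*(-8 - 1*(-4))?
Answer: -54892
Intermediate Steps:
(3957 - 1*(-9766))*(-8 - 1*(-4)) = (3957 + 9766)*(-8 + 4) = 13723*(-4) = -54892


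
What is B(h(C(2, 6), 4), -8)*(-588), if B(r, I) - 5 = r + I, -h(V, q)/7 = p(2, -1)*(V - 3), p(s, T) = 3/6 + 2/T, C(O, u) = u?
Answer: -16758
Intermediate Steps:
p(s, T) = 1/2 + 2/T (p(s, T) = 3*(1/6) + 2/T = 1/2 + 2/T)
h(V, q) = -63/2 + 21*V/2 (h(V, q) = -7*(1/2)*(4 - 1)/(-1)*(V - 3) = -7*(1/2)*(-1)*3*(-3 + V) = -(-21)*(-3 + V)/2 = -7*(9/2 - 3*V/2) = -63/2 + 21*V/2)
B(r, I) = 5 + I + r (B(r, I) = 5 + (r + I) = 5 + (I + r) = 5 + I + r)
B(h(C(2, 6), 4), -8)*(-588) = (5 - 8 + (-63/2 + (21/2)*6))*(-588) = (5 - 8 + (-63/2 + 63))*(-588) = (5 - 8 + 63/2)*(-588) = (57/2)*(-588) = -16758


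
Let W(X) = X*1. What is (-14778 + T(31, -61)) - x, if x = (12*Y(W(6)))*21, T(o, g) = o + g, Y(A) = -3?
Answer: -14052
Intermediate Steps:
W(X) = X
T(o, g) = g + o
x = -756 (x = (12*(-3))*21 = -36*21 = -756)
(-14778 + T(31, -61)) - x = (-14778 + (-61 + 31)) - 1*(-756) = (-14778 - 30) + 756 = -14808 + 756 = -14052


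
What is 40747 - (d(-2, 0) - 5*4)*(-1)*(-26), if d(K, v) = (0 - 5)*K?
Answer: 41007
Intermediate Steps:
d(K, v) = -5*K
40747 - (d(-2, 0) - 5*4)*(-1)*(-26) = 40747 - (-5*(-2) - 5*4)*(-1)*(-26) = 40747 - (10 - 20)*(-1)*(-26) = 40747 - (-10*(-1))*(-26) = 40747 - 10*(-26) = 40747 - 1*(-260) = 40747 + 260 = 41007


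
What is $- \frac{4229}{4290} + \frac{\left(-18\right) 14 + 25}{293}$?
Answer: $- \frac{2212927}{1256970} \approx -1.7605$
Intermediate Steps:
$- \frac{4229}{4290} + \frac{\left(-18\right) 14 + 25}{293} = \left(-4229\right) \frac{1}{4290} + \left(-252 + 25\right) \frac{1}{293} = - \frac{4229}{4290} - \frac{227}{293} = - \frac{2212927}{1256970}$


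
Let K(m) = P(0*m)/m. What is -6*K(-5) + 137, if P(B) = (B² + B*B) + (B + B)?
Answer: 137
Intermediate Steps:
P(B) = 2*B + 2*B² (P(B) = (B² + B²) + 2*B = 2*B² + 2*B = 2*B + 2*B²)
K(m) = 0 (K(m) = (2*(0*m)*(1 + 0*m))/m = (2*0*(1 + 0))/m = (2*0*1)/m = 0/m = 0)
-6*K(-5) + 137 = -6*0 + 137 = 0 + 137 = 137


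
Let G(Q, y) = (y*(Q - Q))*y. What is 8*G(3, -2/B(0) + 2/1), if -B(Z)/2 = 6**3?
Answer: 0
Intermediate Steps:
B(Z) = -432 (B(Z) = -2*6**3 = -2*216 = -432)
G(Q, y) = 0 (G(Q, y) = (y*0)*y = 0*y = 0)
8*G(3, -2/B(0) + 2/1) = 8*0 = 0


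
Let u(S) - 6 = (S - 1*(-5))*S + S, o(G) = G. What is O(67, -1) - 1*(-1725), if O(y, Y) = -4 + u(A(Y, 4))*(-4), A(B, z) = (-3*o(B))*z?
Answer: 833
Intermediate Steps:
A(B, z) = -3*B*z (A(B, z) = (-3*B)*z = -3*B*z)
u(S) = 6 + S + S*(5 + S) (u(S) = 6 + ((S - 1*(-5))*S + S) = 6 + ((S + 5)*S + S) = 6 + ((5 + S)*S + S) = 6 + (S*(5 + S) + S) = 6 + (S + S*(5 + S)) = 6 + S + S*(5 + S))
O(y, Y) = -28 - 576*Y² + 288*Y (O(y, Y) = -4 + (6 + (-3*Y*4)² + 6*(-3*Y*4))*(-4) = -4 + (6 + (-12*Y)² + 6*(-12*Y))*(-4) = -4 + (6 + 144*Y² - 72*Y)*(-4) = -4 + (6 - 72*Y + 144*Y²)*(-4) = -4 + (-24 - 576*Y² + 288*Y) = -28 - 576*Y² + 288*Y)
O(67, -1) - 1*(-1725) = (-28 - 576*(-1)² + 288*(-1)) - 1*(-1725) = (-28 - 576*1 - 288) + 1725 = (-28 - 576 - 288) + 1725 = -892 + 1725 = 833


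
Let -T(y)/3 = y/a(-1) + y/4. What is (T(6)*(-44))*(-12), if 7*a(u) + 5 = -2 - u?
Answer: 8712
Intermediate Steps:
a(u) = -1 - u/7 (a(u) = -5/7 + (-2 - u)/7 = -5/7 + (-2/7 - u/7) = -1 - u/7)
T(y) = 11*y/4 (T(y) = -3*(y/(-1 - ⅐*(-1)) + y/4) = -3*(y/(-1 + ⅐) + y*(¼)) = -3*(y/(-6/7) + y/4) = -3*(y*(-7/6) + y/4) = -3*(-7*y/6 + y/4) = -(-11)*y/4 = 11*y/4)
(T(6)*(-44))*(-12) = (((11/4)*6)*(-44))*(-12) = ((33/2)*(-44))*(-12) = -726*(-12) = 8712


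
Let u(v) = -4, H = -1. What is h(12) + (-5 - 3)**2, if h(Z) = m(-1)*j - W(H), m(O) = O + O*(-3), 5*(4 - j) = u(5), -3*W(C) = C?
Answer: 1099/15 ≈ 73.267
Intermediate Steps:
W(C) = -C/3
j = 24/5 (j = 4 - 1/5*(-4) = 4 + 4/5 = 24/5 ≈ 4.8000)
m(O) = -2*O (m(O) = O - 3*O = -2*O)
h(Z) = 139/15 (h(Z) = -2*(-1)*(24/5) - (-1)*(-1)/3 = 2*(24/5) - 1*1/3 = 48/5 - 1/3 = 139/15)
h(12) + (-5 - 3)**2 = 139/15 + (-5 - 3)**2 = 139/15 + (-8)**2 = 139/15 + 64 = 1099/15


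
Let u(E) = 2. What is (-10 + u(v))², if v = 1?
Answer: 64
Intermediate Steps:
(-10 + u(v))² = (-10 + 2)² = (-8)² = 64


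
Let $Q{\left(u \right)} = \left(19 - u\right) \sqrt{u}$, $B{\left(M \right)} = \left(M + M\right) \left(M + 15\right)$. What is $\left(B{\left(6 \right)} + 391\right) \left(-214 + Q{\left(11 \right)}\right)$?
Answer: $-137602 + 5144 \sqrt{11} \approx -1.2054 \cdot 10^{5}$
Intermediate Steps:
$B{\left(M \right)} = 2 M \left(15 + M\right)$
$Q{\left(u \right)} = \sqrt{u} \left(19 - u\right)$
$\left(B{\left(6 \right)} + 391\right) \left(-214 + Q{\left(11 \right)}\right) = \left(2 \cdot 6 \left(15 + 6\right) + 391\right) \left(-214 + \sqrt{11} \left(19 - 11\right)\right) = \left(2 \cdot 6 \cdot 21 + 391\right) \left(-214 + \sqrt{11} \left(19 - 11\right)\right) = \left(252 + 391\right) \left(-214 + \sqrt{11} \cdot 8\right) = 643 \left(-214 + 8 \sqrt{11}\right) = -137602 + 5144 \sqrt{11}$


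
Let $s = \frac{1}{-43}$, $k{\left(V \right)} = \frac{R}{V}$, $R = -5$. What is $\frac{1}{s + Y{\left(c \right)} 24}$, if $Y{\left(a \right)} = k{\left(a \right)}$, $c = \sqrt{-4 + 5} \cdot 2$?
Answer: $- \frac{43}{2581} \approx -0.01666$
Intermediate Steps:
$k{\left(V \right)} = - \frac{5}{V}$
$c = 2$ ($c = \sqrt{1} \cdot 2 = 1 \cdot 2 = 2$)
$Y{\left(a \right)} = - \frac{5}{a}$
$s = - \frac{1}{43} \approx -0.023256$
$\frac{1}{s + Y{\left(c \right)} 24} = \frac{1}{- \frac{1}{43} + - \frac{5}{2} \cdot 24} = \frac{1}{- \frac{1}{43} + \left(-5\right) \frac{1}{2} \cdot 24} = \frac{1}{- \frac{1}{43} - 60} = \frac{1}{- \frac{2581}{43}} = - \frac{43}{2581}$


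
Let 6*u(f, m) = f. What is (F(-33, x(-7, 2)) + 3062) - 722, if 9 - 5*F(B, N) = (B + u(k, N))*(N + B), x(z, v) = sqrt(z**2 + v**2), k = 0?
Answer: 2124 + 33*sqrt(53)/5 ≈ 2172.0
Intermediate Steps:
u(f, m) = f/6
x(z, v) = sqrt(v**2 + z**2)
F(B, N) = 9/5 - B*(B + N)/5 (F(B, N) = 9/5 - (B + (1/6)*0)*(N + B)/5 = 9/5 - (B + 0)*(B + N)/5 = 9/5 - B*(B + N)/5)
(F(-33, x(-7, 2)) + 3062) - 722 = ((9/5 - 1/5*(-33)**2 - 1/5*(-33)*sqrt(2**2 + (-7)**2)) + 3062) - 722 = ((9/5 - 1/5*1089 - 1/5*(-33)*sqrt(4 + 49)) + 3062) - 722 = ((9/5 - 1089/5 - 1/5*(-33)*sqrt(53)) + 3062) - 722 = ((9/5 - 1089/5 + 33*sqrt(53)/5) + 3062) - 722 = ((-216 + 33*sqrt(53)/5) + 3062) - 722 = (2846 + 33*sqrt(53)/5) - 722 = 2124 + 33*sqrt(53)/5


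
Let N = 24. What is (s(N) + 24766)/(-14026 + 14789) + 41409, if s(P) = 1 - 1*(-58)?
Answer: 31619892/763 ≈ 41442.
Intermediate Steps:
s(P) = 59 (s(P) = 1 + 58 = 59)
(s(N) + 24766)/(-14026 + 14789) + 41409 = (59 + 24766)/(-14026 + 14789) + 41409 = 24825/763 + 41409 = 31619892/763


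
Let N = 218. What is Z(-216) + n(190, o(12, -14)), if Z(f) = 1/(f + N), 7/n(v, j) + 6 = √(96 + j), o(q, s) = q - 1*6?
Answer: 25/22 + 7*√102/66 ≈ 2.2075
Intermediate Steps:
o(q, s) = -6 + q (o(q, s) = q - 6 = -6 + q)
n(v, j) = 7/(-6 + √(96 + j))
Z(f) = 1/(218 + f) (Z(f) = 1/(f + 218) = 1/(218 + f))
Z(-216) + n(190, o(12, -14)) = 1/(218 - 216) + 7/(-6 + √(96 + (-6 + 12))) = 1/2 + 7/(-6 + √(96 + 6)) = ½ + 7/(-6 + √102)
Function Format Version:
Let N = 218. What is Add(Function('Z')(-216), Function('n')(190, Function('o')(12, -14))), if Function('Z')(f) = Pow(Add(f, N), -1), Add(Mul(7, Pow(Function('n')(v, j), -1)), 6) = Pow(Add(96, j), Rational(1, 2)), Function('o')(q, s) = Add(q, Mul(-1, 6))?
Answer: Add(Rational(25, 22), Mul(Rational(7, 66), Pow(102, Rational(1, 2)))) ≈ 2.2075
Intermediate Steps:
Function('o')(q, s) = Add(-6, q) (Function('o')(q, s) = Add(q, -6) = Add(-6, q))
Function('n')(v, j) = Mul(7, Pow(Add(-6, Pow(Add(96, j), Rational(1, 2))), -1))
Function('Z')(f) = Pow(Add(218, f), -1) (Function('Z')(f) = Pow(Add(f, 218), -1) = Pow(Add(218, f), -1))
Add(Function('Z')(-216), Function('n')(190, Function('o')(12, -14))) = Add(Pow(Add(218, -216), -1), Mul(7, Pow(Add(-6, Pow(Add(96, Add(-6, 12)), Rational(1, 2))), -1))) = Add(Pow(2, -1), Mul(7, Pow(Add(-6, Pow(Add(96, 6), Rational(1, 2))), -1))) = Add(Rational(1, 2), Mul(7, Pow(Add(-6, Pow(102, Rational(1, 2))), -1)))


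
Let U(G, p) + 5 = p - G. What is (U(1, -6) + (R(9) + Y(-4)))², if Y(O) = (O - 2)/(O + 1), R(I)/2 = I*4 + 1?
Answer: 4096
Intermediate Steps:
R(I) = 2 + 8*I (R(I) = 2*(I*4 + 1) = 2*(4*I + 1) = 2*(1 + 4*I) = 2 + 8*I)
U(G, p) = -5 + p - G (U(G, p) = -5 + (p - G) = -5 + p - G)
Y(O) = (-2 + O)/(1 + O)
(U(1, -6) + (R(9) + Y(-4)))² = ((-5 - 6 - 1*1) + ((2 + 8*9) + (-2 - 4)/(1 - 4)))² = ((-5 - 6 - 1) + ((2 + 72) - 6/(-3)))² = (-12 + (74 - ⅓*(-6)))² = (-12 + (74 + 2))² = (-12 + 76)² = 64² = 4096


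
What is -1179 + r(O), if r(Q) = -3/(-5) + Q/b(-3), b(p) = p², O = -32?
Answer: -53188/45 ≈ -1182.0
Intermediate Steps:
r(Q) = ⅗ + Q/9 (r(Q) = -3/(-5) + Q/((-3)²) = -3*(-⅕) + Q/9 = ⅗ + Q*(⅑) = ⅗ + Q/9)
-1179 + r(O) = -1179 + (⅗ + (⅑)*(-32)) = -1179 + (⅗ - 32/9) = -1179 - 133/45 = -53188/45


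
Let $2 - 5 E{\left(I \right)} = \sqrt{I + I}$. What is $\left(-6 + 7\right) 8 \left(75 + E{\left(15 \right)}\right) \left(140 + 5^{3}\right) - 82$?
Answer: $159766 - 424 \sqrt{30} \approx 1.5744 \cdot 10^{5}$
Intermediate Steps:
$E{\left(I \right)} = \frac{2}{5} - \frac{\sqrt{2} \sqrt{I}}{5}$ ($E{\left(I \right)} = \frac{2}{5} - \frac{\sqrt{I + I}}{5} = \frac{2}{5} - \frac{\sqrt{2 I}}{5} = \frac{2}{5} - \frac{\sqrt{2} \sqrt{I}}{5}$)
$\left(-6 + 7\right) 8 \left(75 + E{\left(15 \right)}\right) \left(140 + 5^{3}\right) - 82 = \left(-6 + 7\right) 8 \left(75 + \left(\frac{2}{5} - \frac{\sqrt{2} \sqrt{15}}{5}\right)\right) \left(140 + 5^{3}\right) - 82 = 1 \cdot 8 \left(75 + \left(\frac{2}{5} - \frac{\sqrt{30}}{5}\right)\right) \left(140 + 125\right) - 82 = 8 \left(\frac{377}{5} - \frac{\sqrt{30}}{5}\right) 265 - 82 = 8 \left(19981 - 53 \sqrt{30}\right) - 82 = \left(159848 - 424 \sqrt{30}\right) - 82 = 159766 - 424 \sqrt{30}$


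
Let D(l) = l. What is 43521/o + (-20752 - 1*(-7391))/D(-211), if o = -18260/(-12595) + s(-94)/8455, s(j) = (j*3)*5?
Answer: 3562627216583/104831974 ≈ 33984.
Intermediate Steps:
s(j) = 15*j (s(j) = (3*j)*5 = 15*j)
o = 496834/387239 (o = -18260/(-12595) + (15*(-94))/8455 = -18260*(-1/12595) - 1410*1/8455 = 332/229 - 282/1691 = 496834/387239 ≈ 1.2830)
43521/o + (-20752 - 1*(-7391))/D(-211) = 43521/(496834/387239) + (-20752 - 1*(-7391))/(-211) = 43521*(387239/496834) + (-20752 + 7391)*(-1/211) = 16853028519/496834 - 13361*(-1/211) = 16853028519/496834 + 13361/211 = 3562627216583/104831974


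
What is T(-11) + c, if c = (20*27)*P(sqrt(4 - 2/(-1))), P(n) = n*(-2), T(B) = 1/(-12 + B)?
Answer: -1/23 - 1080*sqrt(6) ≈ -2645.5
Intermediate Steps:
P(n) = -2*n
c = -1080*sqrt(6) (c = (20*27)*(-2*sqrt(4 - 2/(-1))) = 540*(-2*sqrt(4 - 2*(-1))) = 540*(-2*sqrt(4 + 2)) = 540*(-2*sqrt(6)) = -1080*sqrt(6) ≈ -2645.4)
T(-11) + c = 1/(-12 - 11) - 1080*sqrt(6) = 1/(-23) - 1080*sqrt(6) = -1/23 - 1080*sqrt(6)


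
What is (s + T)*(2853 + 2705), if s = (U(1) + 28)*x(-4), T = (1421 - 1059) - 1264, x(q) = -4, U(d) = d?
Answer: -5658044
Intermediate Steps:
T = -902 (T = 362 - 1264 = -902)
s = -116 (s = (1 + 28)*(-4) = 29*(-4) = -116)
(s + T)*(2853 + 2705) = (-116 - 902)*(2853 + 2705) = -1018*5558 = -5658044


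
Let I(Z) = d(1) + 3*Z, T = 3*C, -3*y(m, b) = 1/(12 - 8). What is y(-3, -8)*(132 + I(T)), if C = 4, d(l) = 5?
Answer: -173/12 ≈ -14.417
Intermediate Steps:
y(m, b) = -1/12 (y(m, b) = -1/(3*(12 - 8)) = -⅓/4 = -⅓*¼ = -1/12)
T = 12 (T = 3*4 = 12)
I(Z) = 5 + 3*Z
y(-3, -8)*(132 + I(T)) = -(132 + (5 + 3*12))/12 = -(132 + (5 + 36))/12 = -(132 + 41)/12 = -1/12*173 = -173/12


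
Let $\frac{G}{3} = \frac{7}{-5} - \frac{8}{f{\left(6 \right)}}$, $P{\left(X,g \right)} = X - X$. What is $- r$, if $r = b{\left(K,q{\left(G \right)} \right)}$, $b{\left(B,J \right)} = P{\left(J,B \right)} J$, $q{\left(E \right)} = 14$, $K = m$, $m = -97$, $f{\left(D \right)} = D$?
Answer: $0$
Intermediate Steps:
$P{\left(X,g \right)} = 0$
$K = -97$
$G = - \frac{41}{5}$ ($G = 3 \left(\frac{7}{-5} - \frac{8}{6}\right) = 3 \left(7 \left(- \frac{1}{5}\right) - \frac{4}{3}\right) = 3 \left(- \frac{7}{5} - \frac{4}{3}\right) = 3 \left(- \frac{41}{15}\right) = - \frac{41}{5} \approx -8.2$)
$b{\left(B,J \right)} = 0$ ($b{\left(B,J \right)} = 0 J = 0$)
$r = 0$
$- r = \left(-1\right) 0 = 0$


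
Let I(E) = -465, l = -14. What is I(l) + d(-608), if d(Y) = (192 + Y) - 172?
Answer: -1053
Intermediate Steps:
d(Y) = 20 + Y
I(l) + d(-608) = -465 + (20 - 608) = -465 - 588 = -1053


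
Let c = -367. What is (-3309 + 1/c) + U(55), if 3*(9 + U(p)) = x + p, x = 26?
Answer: -1207798/367 ≈ -3291.0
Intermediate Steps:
U(p) = -⅓ + p/3 (U(p) = -9 + (26 + p)/3 = -9 + (26/3 + p/3) = -⅓ + p/3)
(-3309 + 1/c) + U(55) = (-3309 + 1/(-367)) + (-⅓ + (⅓)*55) = (-3309 - 1/367) + (-⅓ + 55/3) = -1214404/367 + 18 = -1207798/367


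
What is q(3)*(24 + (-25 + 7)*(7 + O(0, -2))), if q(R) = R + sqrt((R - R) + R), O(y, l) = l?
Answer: -198 - 66*sqrt(3) ≈ -312.32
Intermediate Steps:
q(R) = R + sqrt(R) (q(R) = R + sqrt(0 + R) = R + sqrt(R))
q(3)*(24 + (-25 + 7)*(7 + O(0, -2))) = (3 + sqrt(3))*(24 + (-25 + 7)*(7 - 2)) = (3 + sqrt(3))*(24 - 18*5) = (3 + sqrt(3))*(24 - 90) = (3 + sqrt(3))*(-66) = -198 - 66*sqrt(3)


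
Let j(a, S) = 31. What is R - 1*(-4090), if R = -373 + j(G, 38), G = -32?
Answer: 3748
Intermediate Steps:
R = -342 (R = -373 + 31 = -342)
R - 1*(-4090) = -342 - 1*(-4090) = -342 + 4090 = 3748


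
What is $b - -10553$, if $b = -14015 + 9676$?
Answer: $6214$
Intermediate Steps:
$b = -4339$
$b - -10553 = -4339 - -10553 = -4339 + 10553 = 6214$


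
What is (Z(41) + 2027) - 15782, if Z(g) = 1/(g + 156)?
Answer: -2709734/197 ≈ -13755.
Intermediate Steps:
Z(g) = 1/(156 + g)
(Z(41) + 2027) - 15782 = (1/(156 + 41) + 2027) - 15782 = (1/197 + 2027) - 15782 = 399320/197 - 15782 = -2709734/197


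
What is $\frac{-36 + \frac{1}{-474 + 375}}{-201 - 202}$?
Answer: $\frac{115}{1287} \approx 0.089355$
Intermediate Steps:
$\frac{-36 + \frac{1}{-474 + 375}}{-201 - 202} = \frac{-36 + \frac{1}{-99}}{-403} = \left(-36 - \frac{1}{99}\right) \left(- \frac{1}{403}\right) = \left(- \frac{3565}{99}\right) \left(- \frac{1}{403}\right) = \frac{115}{1287}$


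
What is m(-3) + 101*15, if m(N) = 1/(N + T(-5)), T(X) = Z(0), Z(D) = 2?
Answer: 1514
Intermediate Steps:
T(X) = 2
m(N) = 1/(2 + N) (m(N) = 1/(N + 2) = 1/(2 + N))
m(-3) + 101*15 = 1/(2 - 3) + 101*15 = 1/(-1) + 1515 = -1 + 1515 = 1514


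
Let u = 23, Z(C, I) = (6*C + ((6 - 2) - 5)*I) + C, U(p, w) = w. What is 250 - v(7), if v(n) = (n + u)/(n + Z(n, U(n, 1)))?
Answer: 2744/11 ≈ 249.45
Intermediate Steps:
Z(C, I) = -I + 7*C (Z(C, I) = (6*C + (4 - 5)*I) + C = (6*C - I) + C = (-I + 6*C) + C = -I + 7*C)
v(n) = (23 + n)/(-1 + 8*n) (v(n) = (n + 23)/(n + (-1*1 + 7*n)) = (23 + n)/(n + (-1 + 7*n)) = (23 + n)/(-1 + 8*n))
250 - v(7) = 250 - (23 + 7)/(-1 + 8*7) = 250 - 30/(-1 + 56) = 250 - 30/55 = 250 - 1*6/11 = 250 - 6/11 = 2744/11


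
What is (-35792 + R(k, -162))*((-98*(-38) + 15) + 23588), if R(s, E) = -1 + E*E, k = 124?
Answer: -260945523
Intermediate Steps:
R(s, E) = -1 + E²
(-35792 + R(k, -162))*((-98*(-38) + 15) + 23588) = (-35792 + (-1 + (-162)²))*((-98*(-38) + 15) + 23588) = (-35792 + (-1 + 26244))*((3724 + 15) + 23588) = (-35792 + 26243)*(3739 + 23588) = -9549*27327 = -260945523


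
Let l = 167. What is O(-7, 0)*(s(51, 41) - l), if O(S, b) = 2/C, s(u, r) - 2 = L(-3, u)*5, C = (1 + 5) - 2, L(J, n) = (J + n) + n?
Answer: 165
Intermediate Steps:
L(J, n) = J + 2*n
C = 4 (C = 6 - 2 = 4)
s(u, r) = -13 + 10*u (s(u, r) = 2 + (-3 + 2*u)*5 = 2 + (-15 + 10*u) = -13 + 10*u)
O(S, b) = ½ (O(S, b) = 2/4 = 2*(¼) = ½)
O(-7, 0)*(s(51, 41) - l) = ((-13 + 10*51) - 1*167)/2 = ((-13 + 510) - 167)/2 = (497 - 167)/2 = (½)*330 = 165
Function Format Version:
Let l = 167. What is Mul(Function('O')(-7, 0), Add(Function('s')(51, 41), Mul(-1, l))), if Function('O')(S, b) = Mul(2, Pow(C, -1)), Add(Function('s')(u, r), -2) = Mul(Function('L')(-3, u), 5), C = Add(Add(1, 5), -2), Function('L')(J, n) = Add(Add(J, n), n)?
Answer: 165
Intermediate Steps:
Function('L')(J, n) = Add(J, Mul(2, n))
C = 4 (C = Add(6, -2) = 4)
Function('s')(u, r) = Add(-13, Mul(10, u)) (Function('s')(u, r) = Add(2, Mul(Add(-3, Mul(2, u)), 5)) = Add(2, Add(-15, Mul(10, u))) = Add(-13, Mul(10, u)))
Function('O')(S, b) = Rational(1, 2) (Function('O')(S, b) = Mul(2, Pow(4, -1)) = Mul(2, Rational(1, 4)) = Rational(1, 2))
Mul(Function('O')(-7, 0), Add(Function('s')(51, 41), Mul(-1, l))) = Mul(Rational(1, 2), Add(Add(-13, Mul(10, 51)), Mul(-1, 167))) = Mul(Rational(1, 2), Add(Add(-13, 510), -167)) = Mul(Rational(1, 2), Add(497, -167)) = Mul(Rational(1, 2), 330) = 165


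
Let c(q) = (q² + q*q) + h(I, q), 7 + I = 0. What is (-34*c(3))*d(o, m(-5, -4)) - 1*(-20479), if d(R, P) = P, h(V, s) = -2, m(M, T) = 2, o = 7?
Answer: 19391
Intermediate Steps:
I = -7 (I = -7 + 0 = -7)
c(q) = -2 + 2*q² (c(q) = (q² + q*q) - 2 = (q² + q²) - 2 = 2*q² - 2 = -2 + 2*q²)
(-34*c(3))*d(o, m(-5, -4)) - 1*(-20479) = -34*(-2 + 2*3²)*2 - 1*(-20479) = -34*(-2 + 2*9)*2 + 20479 = -34*(-2 + 18)*2 + 20479 = -34*16*2 + 20479 = -544*2 + 20479 = -1088 + 20479 = 19391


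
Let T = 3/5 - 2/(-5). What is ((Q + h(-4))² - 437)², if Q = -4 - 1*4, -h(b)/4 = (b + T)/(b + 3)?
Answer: 1369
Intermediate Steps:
T = 1 (T = 3*(⅕) - 2*(-⅕) = ⅗ + ⅖ = 1)
h(b) = -4*(1 + b)/(3 + b) (h(b) = -4*(b + 1)/(b + 3) = -4*(1 + b)/(3 + b))
Q = -8 (Q = -4 - 4 = -8)
((Q + h(-4))² - 437)² = ((-8 + 4*(-1 - 1*(-4))/(3 - 4))² - 437)² = ((-8 + 4*(-1 + 4)/(-1))² - 437)² = ((-8 + 4*(-1)*3)² - 437)² = ((-8 - 12)² - 437)² = ((-20)² - 437)² = (400 - 437)² = (-37)² = 1369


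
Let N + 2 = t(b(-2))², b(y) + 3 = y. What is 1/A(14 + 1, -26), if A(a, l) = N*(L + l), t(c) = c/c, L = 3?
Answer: 1/23 ≈ 0.043478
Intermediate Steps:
b(y) = -3 + y
t(c) = 1
N = -1 (N = -2 + 1² = -2 + 1 = -1)
A(a, l) = -3 - l (A(a, l) = -(3 + l) = -3 - l)
1/A(14 + 1, -26) = 1/(-3 - 1*(-26)) = 1/(-3 + 26) = 1/23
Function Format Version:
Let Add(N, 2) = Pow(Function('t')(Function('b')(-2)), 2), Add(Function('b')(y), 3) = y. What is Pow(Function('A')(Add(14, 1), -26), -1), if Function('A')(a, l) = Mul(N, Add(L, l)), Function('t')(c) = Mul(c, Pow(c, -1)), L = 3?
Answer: Rational(1, 23) ≈ 0.043478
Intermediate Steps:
Function('b')(y) = Add(-3, y)
Function('t')(c) = 1
N = -1 (N = Add(-2, Pow(1, 2)) = Add(-2, 1) = -1)
Function('A')(a, l) = Add(-3, Mul(-1, l)) (Function('A')(a, l) = Mul(-1, Add(3, l)) = Add(-3, Mul(-1, l)))
Pow(Function('A')(Add(14, 1), -26), -1) = Pow(Add(-3, Mul(-1, -26)), -1) = Pow(Add(-3, 26), -1) = Pow(23, -1) = Rational(1, 23)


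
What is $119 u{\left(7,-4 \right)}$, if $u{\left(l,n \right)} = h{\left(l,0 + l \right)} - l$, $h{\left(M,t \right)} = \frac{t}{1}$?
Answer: $0$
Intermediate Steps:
$h{\left(M,t \right)} = t$ ($h{\left(M,t \right)} = t 1 = t$)
$u{\left(l,n \right)} = 0$ ($u{\left(l,n \right)} = \left(0 + l\right) - l = l - l = 0$)
$119 u{\left(7,-4 \right)} = 119 \cdot 0 = 0$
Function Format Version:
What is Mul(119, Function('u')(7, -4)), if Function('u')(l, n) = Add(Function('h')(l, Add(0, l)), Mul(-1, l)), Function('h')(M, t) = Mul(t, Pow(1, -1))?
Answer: 0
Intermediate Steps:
Function('h')(M, t) = t (Function('h')(M, t) = Mul(t, 1) = t)
Function('u')(l, n) = 0 (Function('u')(l, n) = Add(Add(0, l), Mul(-1, l)) = Add(l, Mul(-1, l)) = 0)
Mul(119, Function('u')(7, -4)) = Mul(119, 0) = 0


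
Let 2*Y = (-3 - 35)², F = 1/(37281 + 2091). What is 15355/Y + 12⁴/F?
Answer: 589453661179/722 ≈ 8.1642e+8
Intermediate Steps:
F = 1/39372 ≈ 2.5399e-5
Y = 722 (Y = (-3 - 35)²/2 = (½)*(-38)² = (½)*1444 = 722)
15355/Y + 12⁴/F = 15355/722 + 12⁴/(1/39372) = 15355*(1/722) + 20736*39372 = 15355/722 + 816417792 = 589453661179/722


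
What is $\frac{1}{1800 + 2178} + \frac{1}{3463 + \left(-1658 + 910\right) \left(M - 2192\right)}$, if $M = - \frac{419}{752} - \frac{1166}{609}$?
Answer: $\frac{188786534605}{749181057836562} \approx 0.00025199$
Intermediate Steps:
$M = - \frac{1132003}{457968}$ ($M = \left(-419\right) \frac{1}{752} - \frac{1166}{609} = - \frac{419}{752} - \frac{1166}{609} = - \frac{1132003}{457968} \approx -2.4718$)
$\frac{1}{1800 + 2178} + \frac{1}{3463 + \left(-1658 + 910\right) \left(M - 2192\right)} = \frac{1}{1800 + 2178} + \frac{1}{3463 + \left(-1658 + 910\right) \left(- \frac{1132003}{457968} - 2192\right)} = \frac{1}{3978} + \frac{1}{3463 - - \frac{187934599633}{114492}} = \frac{1}{3978} + \frac{1}{3463 + \frac{187934599633}{114492}} = \frac{1}{3978} + \frac{1}{\frac{188331085429}{114492}} = \frac{1}{3978} + \frac{114492}{188331085429} = \frac{188786534605}{749181057836562}$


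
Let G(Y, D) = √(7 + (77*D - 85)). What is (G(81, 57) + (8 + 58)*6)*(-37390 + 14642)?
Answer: -9008208 - 68244*√479 ≈ -1.0502e+7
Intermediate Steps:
G(Y, D) = √(-78 + 77*D) (G(Y, D) = √(7 + (-85 + 77*D)) = √(-78 + 77*D))
(G(81, 57) + (8 + 58)*6)*(-37390 + 14642) = (√(-78 + 77*57) + (8 + 58)*6)*(-37390 + 14642) = (√(-78 + 4389) + 66*6)*(-22748) = (√4311 + 396)*(-22748) = (3*√479 + 396)*(-22748) = (396 + 3*√479)*(-22748) = -9008208 - 68244*√479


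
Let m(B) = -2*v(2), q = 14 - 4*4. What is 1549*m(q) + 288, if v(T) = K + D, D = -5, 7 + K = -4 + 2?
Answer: 43660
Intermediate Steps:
K = -9 (K = -7 + (-4 + 2) = -7 - 2 = -9)
q = -2 (q = 14 - 16 = -2)
v(T) = -14 (v(T) = -9 - 5 = -14)
m(B) = 28 (m(B) = -2*(-14) = 28)
1549*m(q) + 288 = 1549*28 + 288 = 43372 + 288 = 43660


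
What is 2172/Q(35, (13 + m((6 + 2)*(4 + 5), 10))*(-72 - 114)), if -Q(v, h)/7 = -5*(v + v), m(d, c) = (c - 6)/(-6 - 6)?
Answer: 1086/1225 ≈ 0.88653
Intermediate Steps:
m(d, c) = 1/2 - c/12 (m(d, c) = (-6 + c)/(-12) = (-6 + c)*(-1/12) = 1/2 - c/12)
Q(v, h) = 70*v (Q(v, h) = -(-35)*(v + v) = -(-35)*2*v = -(-70)*v = 70*v)
2172/Q(35, (13 + m((6 + 2)*(4 + 5), 10))*(-72 - 114)) = 2172/((70*35)) = 2172/2450 = 2172*(1/2450) = 1086/1225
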